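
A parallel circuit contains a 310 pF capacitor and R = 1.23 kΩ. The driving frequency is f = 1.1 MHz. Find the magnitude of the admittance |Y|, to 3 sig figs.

2.29 mS

ω = 2πf = 6.912e+06 rad/s
X_C = 1/(ωC) = 467 Ω
Parallel: admittances add. Y = 1/R + jωC
Y = (0.000813 + j0.00214) S
|Y| = 0.00229 S → |Z| = 1/|Y| = 436 Ω, ∠Z = −∠Y = -69.2°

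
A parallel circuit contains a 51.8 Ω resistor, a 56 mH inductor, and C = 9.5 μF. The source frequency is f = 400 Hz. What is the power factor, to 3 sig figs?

ω = 2πf = 2513 rad/s
X_L = ωL = 141 Ω
X_C = 1/(ωC) = 41.9 Ω
Parallel: admittances add. Y = 1/R + 1/(jωL) + jωC
Y = (0.0193 + j0.0168) S
|Y| = 0.0256 S → |Z| = 1/|Y| = 39.1 Ω, ∠Z = −∠Y = -41.0°
cos φ = cos(-41.0°) = 0.755

0.755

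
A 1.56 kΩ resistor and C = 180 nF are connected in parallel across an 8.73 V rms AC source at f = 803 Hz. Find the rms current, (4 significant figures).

9.704 mA

ω = 2πf = 5045 rad/s
X_C = 1/(ωC) = 1101 Ω
Parallel: admittances add. Y = 1/R + jωC
Y = (0.0006410 + j0.0009082) S
|Y| = 0.001112 S → |Z| = 1/|Y| = 899.6 Ω, ∠Z = −∠Y = -54.78°
I = V/|Z| = 8.73/899.6 = 9.704 mA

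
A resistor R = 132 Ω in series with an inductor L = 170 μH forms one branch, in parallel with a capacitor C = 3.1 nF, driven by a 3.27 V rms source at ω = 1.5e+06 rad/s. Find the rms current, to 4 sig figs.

7.303 mA

X_L = ωL = 255.0 Ω
X_C = 1/(ωC) = 215.1 Ω
Branch 1 (R+jX_L): Z₁ = 132.0 + j255.0 Ω, |Z₁| = 287.1 Ω
Branch 2 (−jX_C): Z₂ = −j215.1 Ω
Parallel: Z = Z₁Z₂/(Z₁+Z₂), |Z| = 447.8 Ω, ∠Z = -44.21°
I = V/|Z| = 3.27/447.8 = 7.303 mA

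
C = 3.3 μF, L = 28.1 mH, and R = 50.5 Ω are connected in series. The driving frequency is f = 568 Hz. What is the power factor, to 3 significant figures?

ω = 2πf = 3569 rad/s
X_L = ωL = 100 Ω
X_C = 1/(ωC) = 84.9 Ω
Net reactance X = X_L − X_C = 15.4 Ω
Z = 50.5 + j15.4 Ω
|Z| = √(50.5² + 15.4²) = 52.8 Ω
∠Z = arctan(15.4/50.5) = 16.9°
cos φ = cos(16.9°) = 0.957

0.957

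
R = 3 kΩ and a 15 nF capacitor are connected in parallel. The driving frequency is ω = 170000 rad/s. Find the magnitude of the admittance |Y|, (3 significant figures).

X_C = 1/(ωC) = 392 Ω
Parallel: admittances add. Y = 1/R + jωC
Y = (0.000333 + j0.00255) S
|Y| = 0.00257 S → |Z| = 1/|Y| = 389 Ω, ∠Z = −∠Y = -82.6°

2.57 mS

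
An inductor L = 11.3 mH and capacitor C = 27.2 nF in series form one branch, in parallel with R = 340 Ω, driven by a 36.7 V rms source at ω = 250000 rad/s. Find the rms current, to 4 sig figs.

108.8 mA

X_L = ωL = 2825 Ω
X_C = 1/(ωC) = 147.1 Ω
Branch 1: Z₁ = R = 340.0 Ω
Branch 2 (series LC): Z₂ = j(X_L − X_C) = j2678 Ω
Parallel: Z = Z₁Z₂/(Z₁+Z₂), |Z| = 337.3 Ω, ∠Z = 7.236°
I = V/|Z| = 36.7/337.3 = 108.8 mA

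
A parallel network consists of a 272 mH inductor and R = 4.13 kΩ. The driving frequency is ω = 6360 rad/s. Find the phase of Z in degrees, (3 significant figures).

X_L = ωL = 1730 Ω
Parallel: admittances add. Y = 1/R + 1/(jωL)
Y = (0.000242 − j0.000578) S
|Y| = 0.000627 S → |Z| = 1/|Y| = 1600 Ω, ∠Z = −∠Y = 67.3°

67.3°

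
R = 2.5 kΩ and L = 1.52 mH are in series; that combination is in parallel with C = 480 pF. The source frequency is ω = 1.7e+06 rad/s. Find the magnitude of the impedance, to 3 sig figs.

X_L = ωL = 2580 Ω
X_C = 1/(ωC) = 1230 Ω
Branch 1 (R+jX_L): Z₁ = 2500 + j2580 Ω, |Z₁| = 3600 Ω
Branch 2 (−jX_C): Z₂ = −j1230 Ω
Parallel: Z = Z₁Z₂/(Z₁+Z₂), |Z| = 1550 Ω, ∠Z = -72.6°

1550 Ω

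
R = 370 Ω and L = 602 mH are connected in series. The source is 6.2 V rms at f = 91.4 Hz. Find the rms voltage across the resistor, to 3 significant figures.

4.53 V

ω = 2πf = 574.3 rad/s
X_L = ωL = 346 Ω
Z = 370 + j346 Ω
|Z| = √(370² + 346²) = 506 Ω
I = V/|Z| = 12.2 mA
V_R = I·|Z_R| = 0.0122 × 370 = 4.53 V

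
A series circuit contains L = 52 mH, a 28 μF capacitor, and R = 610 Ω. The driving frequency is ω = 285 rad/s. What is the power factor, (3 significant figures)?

X_L = ωL = 14.8 Ω
X_C = 1/(ωC) = 125 Ω
Net reactance X = X_L − X_C = -110 Ω
Z = 610 − j110 Ω
|Z| = √(610² + 110²) = 620 Ω
∠Z = arctan(-110/610) = -10.3°
cos φ = cos(-10.3°) = 0.984

0.984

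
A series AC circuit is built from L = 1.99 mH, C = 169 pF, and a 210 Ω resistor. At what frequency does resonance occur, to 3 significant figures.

ω₀ = 1/√(LC) = 1/√(0.00199 × 1.69e-10) = 1.724e+06 rad/s
f₀ = ω₀/(2π) = 274 kHz

274 kHz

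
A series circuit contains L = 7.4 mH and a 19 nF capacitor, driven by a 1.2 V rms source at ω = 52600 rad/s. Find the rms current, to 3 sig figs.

X_L = ωL = 389 Ω
X_C = 1/(ωC) = 1000 Ω
Net reactance X = X_L − X_C = -611 Ω
Z = − j611 Ω
|Z| = √(0² + 611²) = 611 Ω
I = V/|Z| = 1.2/611 = 1.96 mA

1.96 mA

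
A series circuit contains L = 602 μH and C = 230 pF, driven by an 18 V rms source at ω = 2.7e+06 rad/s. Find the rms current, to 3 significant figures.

X_L = ωL = 1630 Ω
X_C = 1/(ωC) = 1610 Ω
Net reactance X = X_L − X_C = 15.1 Ω
Z = j15.1 Ω
|Z| = √(0² + 15.1²) = 15.1 Ω
I = V/|Z| = 18/15.1 = 1.19 A

1.19 A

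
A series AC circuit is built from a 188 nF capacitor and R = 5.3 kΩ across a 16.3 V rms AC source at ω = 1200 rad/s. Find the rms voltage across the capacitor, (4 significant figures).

10.46 V

X_C = 1/(ωC) = 4433 Ω
Z = 5300 − j4433 Ω
|Z| = √(5300² + 4433²) = 6909 Ω
I = V/|Z| = 2.359 mA
V_C = I·|Z_C| = 0.002359 × 4433 = 10.46 V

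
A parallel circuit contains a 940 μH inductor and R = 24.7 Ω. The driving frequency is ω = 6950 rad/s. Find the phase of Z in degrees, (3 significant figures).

X_L = ωL = 6.53 Ω
Parallel: admittances add. Y = 1/R + 1/(jωL)
Y = (0.0405 − j0.153) S
|Y| = 0.158 S → |Z| = 1/|Y| = 6.32 Ω, ∠Z = −∠Y = 75.2°

75.2°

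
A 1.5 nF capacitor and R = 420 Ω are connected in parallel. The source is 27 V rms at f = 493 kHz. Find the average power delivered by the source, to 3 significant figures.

ω = 2πf = 3.098e+06 rad/s
X_C = 1/(ωC) = 215 Ω
Parallel: admittances add. Y = 1/R + jωC
Y = (0.00238 + j0.00465) S
|Y| = 0.00522 S → |Z| = 1/|Y| = 192 Ω, ∠Z = −∠Y = -62.9°
I = V/|Z| = 141 mA
P = VI cos φ = 27 × 0.141 × cos(-62.9°) = 1.74 W

1.74 W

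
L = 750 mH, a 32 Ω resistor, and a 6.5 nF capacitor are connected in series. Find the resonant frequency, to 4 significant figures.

ω₀ = 1/√(LC) = 1/√(0.75 × 6.5e-09) = 14320 rad/s
f₀ = ω₀/(2π) = 2.279 kHz

2.279 kHz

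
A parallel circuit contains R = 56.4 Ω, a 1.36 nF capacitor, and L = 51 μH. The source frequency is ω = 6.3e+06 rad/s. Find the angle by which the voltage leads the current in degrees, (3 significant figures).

-17.1°

X_L = ωL = 321 Ω
X_C = 1/(ωC) = 117 Ω
Parallel: admittances add. Y = 1/R + 1/(jωL) + jωC
Y = (0.0177 + j0.00546) S
|Y| = 0.0186 S → |Z| = 1/|Y| = 53.9 Ω, ∠Z = −∠Y = -17.1°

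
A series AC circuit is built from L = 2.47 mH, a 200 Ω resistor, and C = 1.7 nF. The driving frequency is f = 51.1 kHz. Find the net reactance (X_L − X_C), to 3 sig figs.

ω = 2πf = 321100 rad/s
X_L = ωL = 793 Ω
X_C = 1/(ωC) = 1830 Ω
X = 793 − 1830 = -1040 Ω

-1040 Ω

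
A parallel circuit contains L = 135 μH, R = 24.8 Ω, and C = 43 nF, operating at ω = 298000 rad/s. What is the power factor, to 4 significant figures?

X_L = ωL = 40.23 Ω
X_C = 1/(ωC) = 78.04 Ω
Parallel: admittances add. Y = 1/R + 1/(jωL) + jωC
Y = (0.04032 − j0.01204) S
|Y| = 0.04208 S → |Z| = 1/|Y| = 23.76 Ω, ∠Z = −∠Y = 16.63°
cos φ = cos(16.63°) = 0.9582

0.9582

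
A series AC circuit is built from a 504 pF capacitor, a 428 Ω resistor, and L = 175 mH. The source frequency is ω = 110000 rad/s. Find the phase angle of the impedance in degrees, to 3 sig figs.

X_L = ωL = 19200 Ω
X_C = 1/(ωC) = 18000 Ω
Net reactance X = X_L − X_C = 1210 Ω
Z = 428 + j1210 Ω
|Z| = √(428² + 1210²) = 1290 Ω
∠Z = arctan(1210/428) = 70.6°

70.6°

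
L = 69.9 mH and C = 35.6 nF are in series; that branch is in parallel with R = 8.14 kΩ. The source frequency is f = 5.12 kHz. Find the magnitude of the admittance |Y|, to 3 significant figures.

737 μS

ω = 2πf = 32170 rad/s
X_L = ωL = 2250 Ω
X_C = 1/(ωC) = 873 Ω
Branch 1: Z₁ = R = 8140 Ω
Branch 2 (series LC): Z₂ = j(X_L − X_C) = j1380 Ω
Parallel: Z = Z₁Z₂/(Z₁+Z₂), |Z| = 1360 Ω, ∠Z = 80.4°
|Y| = 1/|Z| = 737 μS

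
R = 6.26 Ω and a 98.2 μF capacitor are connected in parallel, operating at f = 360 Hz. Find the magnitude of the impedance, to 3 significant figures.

3.65 Ω

ω = 2πf = 2262 rad/s
X_C = 1/(ωC) = 4.50 Ω
Parallel: admittances add. Y = 1/R + jωC
Y = (0.160 + j0.222) S
|Y| = 0.274 S → |Z| = 1/|Y| = 3.65 Ω, ∠Z = −∠Y = -54.3°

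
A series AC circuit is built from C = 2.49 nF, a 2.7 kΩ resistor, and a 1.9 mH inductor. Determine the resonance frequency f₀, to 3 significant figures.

ω₀ = 1/√(LC) = 1/√(0.0019 × 2.49e-09) = 459800 rad/s
f₀ = ω₀/(2π) = 73.2 kHz

73.2 kHz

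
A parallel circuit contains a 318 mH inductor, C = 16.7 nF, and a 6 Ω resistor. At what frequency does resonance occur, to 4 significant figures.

2.184 kHz

ω₀ = 1/√(LC) = 1/√(0.318 × 1.67e-08) = 13720 rad/s
f₀ = ω₀/(2π) = 2.184 kHz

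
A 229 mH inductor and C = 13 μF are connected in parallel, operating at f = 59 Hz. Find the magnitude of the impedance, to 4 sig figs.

143.7 Ω

ω = 2πf = 370.7 rad/s
X_L = ωL = 84.89 Ω
X_C = 1/(ωC) = 207.5 Ω
Parallel: admittances add. Y = 1/(jωL) + jωC
Y = (0 − j0.006960) S
|Y| = 0.006960 S → |Z| = 1/|Y| = 143.7 Ω, ∠Z = −∠Y = 90.00°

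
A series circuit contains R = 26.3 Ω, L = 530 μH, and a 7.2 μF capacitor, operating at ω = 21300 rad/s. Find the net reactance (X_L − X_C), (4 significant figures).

X_L = ωL = 11.29 Ω
X_C = 1/(ωC) = 6.521 Ω
X = 11.29 − 6.521 = 4.768 Ω

4.768 Ω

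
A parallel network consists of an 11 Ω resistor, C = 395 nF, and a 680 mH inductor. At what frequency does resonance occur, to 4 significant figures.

307.1 Hz

ω₀ = 1/√(LC) = 1/√(0.68 × 3.95e-07) = 1930 rad/s
f₀ = ω₀/(2π) = 307.1 Hz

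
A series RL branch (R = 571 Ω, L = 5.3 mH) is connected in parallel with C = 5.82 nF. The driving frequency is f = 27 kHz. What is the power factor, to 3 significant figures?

0.933

ω = 2πf = 169600 rad/s
X_L = ωL = 899 Ω
X_C = 1/(ωC) = 1010 Ω
Branch 1 (R+jX_L): Z₁ = 571 + j899 Ω, |Z₁| = 1070 Ω
Branch 2 (−jX_C): Z₂ = −j1010 Ω
Parallel: Z = Z₁Z₂/(Z₁+Z₂), |Z| = 1850 Ω, ∠Z = -21.2°
cos φ = cos(-21.2°) = 0.933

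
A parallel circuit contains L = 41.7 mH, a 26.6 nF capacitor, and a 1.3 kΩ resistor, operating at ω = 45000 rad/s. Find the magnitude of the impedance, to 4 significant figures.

X_L = ωL = 1876 Ω
X_C = 1/(ωC) = 835.4 Ω
Parallel: admittances add. Y = 1/R + 1/(jωL) + jωC
Y = (0.0007692 + j0.0006641) S
|Y| = 0.001016 S → |Z| = 1/|Y| = 984.0 Ω, ∠Z = −∠Y = -40.80°

984.0 Ω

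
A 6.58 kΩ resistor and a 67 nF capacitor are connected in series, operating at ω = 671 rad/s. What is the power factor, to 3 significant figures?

0.284

X_C = 1/(ωC) = 22200 Ω
Z = 6580 − j22200 Ω
|Z| = √(6580² + 22200²) = 23200 Ω
∠Z = arctan(-22200/6580) = -73.5°
cos φ = cos(-73.5°) = 0.284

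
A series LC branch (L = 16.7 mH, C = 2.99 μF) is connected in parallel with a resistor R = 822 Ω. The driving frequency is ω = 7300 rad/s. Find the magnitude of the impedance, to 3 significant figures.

X_L = ωL = 122 Ω
X_C = 1/(ωC) = 45.8 Ω
Branch 1: Z₁ = R = 822 Ω
Branch 2 (series LC): Z₂ = j(X_L − X_C) = j76.1 Ω
Parallel: Z = Z₁Z₂/(Z₁+Z₂), |Z| = 75.8 Ω, ∠Z = 84.7°

75.8 Ω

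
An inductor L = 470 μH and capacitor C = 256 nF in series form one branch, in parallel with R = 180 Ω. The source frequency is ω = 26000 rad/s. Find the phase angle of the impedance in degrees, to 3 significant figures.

X_L = ωL = 12.2 Ω
X_C = 1/(ωC) = 150 Ω
Branch 1: Z₁ = R = 180 Ω
Branch 2 (series LC): Z₂ = j(X_L − X_C) = −j138 Ω
Parallel: Z = Z₁Z₂/(Z₁+Z₂), |Z| = 110 Ω, ∠Z = -52.5°

-52.5°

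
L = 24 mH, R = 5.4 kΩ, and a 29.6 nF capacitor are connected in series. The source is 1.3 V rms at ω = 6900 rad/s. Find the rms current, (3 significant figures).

X_L = ωL = 166 Ω
X_C = 1/(ωC) = 4900 Ω
Net reactance X = X_L − X_C = -4730 Ω
Z = 5400 − j4730 Ω
|Z| = √(5400² + 4730²) = 7180 Ω
I = V/|Z| = 1.3/7180 = 181 μA

181 μA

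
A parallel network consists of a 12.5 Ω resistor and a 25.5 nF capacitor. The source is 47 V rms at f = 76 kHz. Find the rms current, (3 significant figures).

3.80 A

ω = 2πf = 477500 rad/s
X_C = 1/(ωC) = 82.1 Ω
Parallel: admittances add. Y = 1/R + jωC
Y = (0.0800 + j0.0122) S
|Y| = 0.0809 S → |Z| = 1/|Y| = 12.4 Ω, ∠Z = −∠Y = -8.65°
I = V/|Z| = 47/12.4 = 3.80 A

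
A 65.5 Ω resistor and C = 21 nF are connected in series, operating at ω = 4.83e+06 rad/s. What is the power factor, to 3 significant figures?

0.989

X_C = 1/(ωC) = 9.86 Ω
Z = 65.5 − j9.86 Ω
|Z| = √(65.5² + 9.86²) = 66.2 Ω
∠Z = arctan(-9.86/65.5) = -8.56°
cos φ = cos(-8.56°) = 0.989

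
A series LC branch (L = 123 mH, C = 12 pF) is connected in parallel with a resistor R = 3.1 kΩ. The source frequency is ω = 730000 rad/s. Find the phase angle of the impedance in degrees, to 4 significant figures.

X_L = ωL = 89790 Ω
X_C = 1/(ωC) = 114200 Ω
Branch 1: Z₁ = R = 3100 Ω
Branch 2 (series LC): Z₂ = j(X_L − X_C) = −j24370 Ω
Parallel: Z = Z₁Z₂/(Z₁+Z₂), |Z| = 3075 Ω, ∠Z = -7.251°

-7.251°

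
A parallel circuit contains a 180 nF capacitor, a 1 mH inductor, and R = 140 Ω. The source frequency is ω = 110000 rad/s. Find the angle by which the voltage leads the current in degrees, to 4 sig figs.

-56.30°

X_L = ωL = 110.0 Ω
X_C = 1/(ωC) = 50.51 Ω
Parallel: admittances add. Y = 1/R + 1/(jωL) + jωC
Y = (0.007143 + j0.01071) S
|Y| = 0.01287 S → |Z| = 1/|Y| = 77.68 Ω, ∠Z = −∠Y = -56.30°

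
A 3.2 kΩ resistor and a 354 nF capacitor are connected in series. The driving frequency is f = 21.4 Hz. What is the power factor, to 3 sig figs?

0.151

ω = 2πf = 134.5 rad/s
X_C = 1/(ωC) = 21000 Ω
Z = 3200 − j21000 Ω
|Z| = √(3200² + 21000²) = 21300 Ω
∠Z = arctan(-21000/3200) = -81.3°
cos φ = cos(-81.3°) = 0.151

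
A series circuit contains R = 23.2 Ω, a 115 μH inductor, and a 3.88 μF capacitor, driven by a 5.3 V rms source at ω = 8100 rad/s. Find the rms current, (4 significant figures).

X_L = ωL = 0.9315 Ω
X_C = 1/(ωC) = 31.82 Ω
Net reactance X = X_L − X_C = -30.89 Ω
Z = 23.20 − j30.89 Ω
|Z| = √(23.20² + 30.89²) = 38.63 Ω
I = V/|Z| = 5.3/38.63 = 137.2 mA

137.2 mA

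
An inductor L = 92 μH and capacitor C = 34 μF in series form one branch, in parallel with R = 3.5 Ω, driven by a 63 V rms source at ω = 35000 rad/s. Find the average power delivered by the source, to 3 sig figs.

X_L = ωL = 3.22 Ω
X_C = 1/(ωC) = 0.840 Ω
Branch 1: Z₁ = R = 3.50 Ω
Branch 2 (series LC): Z₂ = j(X_L − X_C) = j2.38 Ω
Parallel: Z = Z₁Z₂/(Z₁+Z₂), |Z| = 1.97 Ω, ∠Z = 55.8°
I = V/|Z| = 32.0 A
P = VI cos φ = 63 × 32.0 × cos(55.8°) = 1.13 kW

1.13 kW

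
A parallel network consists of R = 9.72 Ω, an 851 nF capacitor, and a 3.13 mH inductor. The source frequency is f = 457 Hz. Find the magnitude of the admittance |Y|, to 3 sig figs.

150 mS

ω = 2πf = 2871 rad/s
X_L = ωL = 8.99 Ω
X_C = 1/(ωC) = 409 Ω
Parallel: admittances add. Y = 1/R + 1/(jωL) + jωC
Y = (0.103 − j0.109) S
|Y| = 0.150 S → |Z| = 1/|Y| = 6.68 Ω, ∠Z = −∠Y = 46.6°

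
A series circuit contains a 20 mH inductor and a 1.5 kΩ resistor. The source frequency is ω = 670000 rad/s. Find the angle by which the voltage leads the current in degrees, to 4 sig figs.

X_L = ωL = 13400 Ω
Z = 1500 + j13400 Ω
|Z| = √(1500² + 13400²) = 13480 Ω
∠Z = arctan(13400/1500) = 83.61°

83.61°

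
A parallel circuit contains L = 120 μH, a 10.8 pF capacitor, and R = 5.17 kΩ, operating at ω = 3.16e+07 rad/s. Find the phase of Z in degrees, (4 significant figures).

X_L = ωL = 3792 Ω
X_C = 1/(ωC) = 2930 Ω
Parallel: admittances add. Y = 1/R + 1/(jωL) + jωC
Y = (0.0001934 + j7.757e-05) S
|Y| = 0.0002084 S → |Z| = 1/|Y| = 4799 Ω, ∠Z = −∠Y = -21.85°

-21.85°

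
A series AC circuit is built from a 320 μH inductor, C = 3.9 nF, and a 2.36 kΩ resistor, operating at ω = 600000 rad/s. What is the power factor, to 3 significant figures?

X_L = ωL = 192 Ω
X_C = 1/(ωC) = 427 Ω
Net reactance X = X_L − X_C = -235 Ω
Z = 2360 − j235 Ω
|Z| = √(2360² + 235²) = 2370 Ω
∠Z = arctan(-235/2360) = -5.69°
cos φ = cos(-5.69°) = 0.995

0.995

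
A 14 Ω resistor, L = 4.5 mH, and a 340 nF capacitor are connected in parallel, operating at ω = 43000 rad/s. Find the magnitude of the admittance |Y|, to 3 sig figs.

72.1 mS

X_L = ωL = 193 Ω
X_C = 1/(ωC) = 68.4 Ω
Parallel: admittances add. Y = 1/R + 1/(jωL) + jωC
Y = (0.0714 + j0.00945) S
|Y| = 0.0721 S → |Z| = 1/|Y| = 13.9 Ω, ∠Z = −∠Y = -7.54°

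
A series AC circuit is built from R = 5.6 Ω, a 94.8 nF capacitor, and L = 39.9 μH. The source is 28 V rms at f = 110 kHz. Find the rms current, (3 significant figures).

2.07 A

ω = 2πf = 691200 rad/s
X_L = ωL = 27.6 Ω
X_C = 1/(ωC) = 15.3 Ω
Net reactance X = X_L − X_C = 12.3 Ω
Z = 5.60 + j12.3 Ω
|Z| = √(5.60² + 12.3²) = 13.5 Ω
I = V/|Z| = 28/13.5 = 2.07 A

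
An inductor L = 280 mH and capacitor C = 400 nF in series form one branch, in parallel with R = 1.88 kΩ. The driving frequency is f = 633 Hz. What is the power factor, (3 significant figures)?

0.250

ω = 2πf = 3977 rad/s
X_L = ωL = 1110 Ω
X_C = 1/(ωC) = 629 Ω
Branch 1: Z₁ = R = 1880 Ω
Branch 2 (series LC): Z₂ = j(X_L − X_C) = j485 Ω
Parallel: Z = Z₁Z₂/(Z₁+Z₂), |Z| = 470 Ω, ∠Z = 75.5°
cos φ = cos(75.5°) = 0.250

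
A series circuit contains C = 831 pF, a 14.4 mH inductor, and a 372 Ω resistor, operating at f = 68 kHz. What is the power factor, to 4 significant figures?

0.1108

ω = 2πf = 427300 rad/s
X_L = ωL = 6152 Ω
X_C = 1/(ωC) = 2817 Ω
Net reactance X = X_L − X_C = 3336 Ω
Z = 372.0 + j3336 Ω
|Z| = √(372.0² + 3336²) = 3357 Ω
∠Z = arctan(3336/372.0) = 83.64°
cos φ = cos(83.64°) = 0.1108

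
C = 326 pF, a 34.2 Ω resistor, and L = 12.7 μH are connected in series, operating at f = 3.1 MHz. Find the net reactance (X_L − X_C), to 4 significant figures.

89.88 Ω

ω = 2πf = 1.948e+07 rad/s
X_L = ωL = 247.4 Ω
X_C = 1/(ωC) = 157.5 Ω
X = 247.4 − 157.5 = 89.88 Ω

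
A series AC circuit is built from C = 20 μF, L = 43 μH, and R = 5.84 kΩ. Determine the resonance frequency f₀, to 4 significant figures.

ω₀ = 1/√(LC) = 1/√(4.3e-05 × 2e-05) = 34100 rad/s
f₀ = ω₀/(2π) = 5.427 kHz

5.427 kHz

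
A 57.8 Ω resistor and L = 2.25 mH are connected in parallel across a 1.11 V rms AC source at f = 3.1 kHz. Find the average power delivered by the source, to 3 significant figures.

ω = 2πf = 19480 rad/s
X_L = ωL = 43.8 Ω
Parallel: admittances add. Y = 1/R + 1/(jωL)
Y = (0.0173 − j0.0228) S
|Y| = 0.0286 S → |Z| = 1/|Y| = 34.9 Ω, ∠Z = −∠Y = 52.8°
I = V/|Z| = 31.8 mA
P = VI cos φ = 1.11 × 0.0318 × cos(52.8°) = 21.3 mW

21.3 mW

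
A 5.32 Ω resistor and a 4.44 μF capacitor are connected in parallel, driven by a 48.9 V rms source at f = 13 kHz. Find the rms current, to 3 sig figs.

20.0 A

ω = 2πf = 81680 rad/s
X_C = 1/(ωC) = 2.76 Ω
Parallel: admittances add. Y = 1/R + jωC
Y = (0.188 + j0.363) S
|Y| = 0.408 S → |Z| = 1/|Y| = 2.45 Ω, ∠Z = −∠Y = -62.6°
I = V/|Z| = 48.9/2.45 = 20.0 A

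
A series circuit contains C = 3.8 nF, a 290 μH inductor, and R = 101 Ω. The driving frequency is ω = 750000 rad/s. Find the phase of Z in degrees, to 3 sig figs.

-52.9°

X_L = ωL = 218 Ω
X_C = 1/(ωC) = 351 Ω
Net reactance X = X_L − X_C = -133 Ω
Z = 101 − j133 Ω
|Z| = √(101² + 133²) = 167 Ω
∠Z = arctan(-133/101) = -52.9°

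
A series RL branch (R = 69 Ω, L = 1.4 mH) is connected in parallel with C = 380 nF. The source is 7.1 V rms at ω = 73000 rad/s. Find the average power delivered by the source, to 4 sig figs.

228.7 mW

X_L = ωL = 102.2 Ω
X_C = 1/(ωC) = 36.05 Ω
Branch 1 (R+jX_L): Z₁ = 69.00 + j102.2 Ω, |Z₁| = 123.3 Ω
Branch 2 (−jX_C): Z₂ = −j36.05 Ω
Parallel: Z = Z₁Z₂/(Z₁+Z₂), |Z| = 46.50 Ω, ∠Z = -77.82°
I = V/|Z| = 152.7 mA
P = VI cos φ = 7.1 × 0.1527 × cos(-77.82°) = 228.7 mW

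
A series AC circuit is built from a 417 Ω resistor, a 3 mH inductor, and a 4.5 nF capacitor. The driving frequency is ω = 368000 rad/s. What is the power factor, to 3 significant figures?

0.640

X_L = ωL = 1100 Ω
X_C = 1/(ωC) = 604 Ω
Net reactance X = X_L − X_C = 500 Ω
Z = 417 + j500 Ω
|Z| = √(417² + 500²) = 651 Ω
∠Z = arctan(500/417) = 50.2°
cos φ = cos(50.2°) = 0.640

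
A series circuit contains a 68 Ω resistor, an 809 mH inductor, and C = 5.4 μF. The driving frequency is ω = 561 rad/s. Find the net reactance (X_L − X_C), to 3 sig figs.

X_L = ωL = 454 Ω
X_C = 1/(ωC) = 330 Ω
X = 454 − 330 = 124 Ω

124 Ω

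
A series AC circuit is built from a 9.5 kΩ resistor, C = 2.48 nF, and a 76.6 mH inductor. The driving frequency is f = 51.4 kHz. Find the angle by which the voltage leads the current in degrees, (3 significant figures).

68.0°

ω = 2πf = 323000 rad/s
X_L = ωL = 24700 Ω
X_C = 1/(ωC) = 1250 Ω
Net reactance X = X_L − X_C = 23500 Ω
Z = 9500 + j23500 Ω
|Z| = √(9500² + 23500²) = 25300 Ω
∠Z = arctan(23500/9500) = 68.0°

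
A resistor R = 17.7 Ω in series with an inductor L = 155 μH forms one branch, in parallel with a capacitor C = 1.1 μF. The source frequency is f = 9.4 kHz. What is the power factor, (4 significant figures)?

ω = 2πf = 59060 rad/s
X_L = ωL = 9.155 Ω
X_C = 1/(ωC) = 15.39 Ω
Branch 1 (R+jX_L): Z₁ = 17.70 + j9.155 Ω, |Z₁| = 19.93 Ω
Branch 2 (−jX_C): Z₂ = −j15.39 Ω
Parallel: Z = Z₁Z₂/(Z₁+Z₂), |Z| = 16.34 Ω, ∠Z = -43.24°
cos φ = cos(-43.24°) = 0.7285

0.7285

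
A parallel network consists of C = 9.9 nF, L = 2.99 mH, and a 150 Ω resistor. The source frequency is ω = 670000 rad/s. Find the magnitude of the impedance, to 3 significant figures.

110 Ω

X_L = ωL = 2000 Ω
X_C = 1/(ωC) = 151 Ω
Parallel: admittances add. Y = 1/R + 1/(jωL) + jωC
Y = (0.00667 + j0.00613) S
|Y| = 0.00906 S → |Z| = 1/|Y| = 110 Ω, ∠Z = −∠Y = -42.6°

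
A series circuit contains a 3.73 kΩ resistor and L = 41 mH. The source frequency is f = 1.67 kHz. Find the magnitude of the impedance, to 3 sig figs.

3750 Ω

ω = 2πf = 10490 rad/s
X_L = ωL = 430 Ω
Z = 3730 + j430 Ω
|Z| = √(3730² + 430²) = 3750 Ω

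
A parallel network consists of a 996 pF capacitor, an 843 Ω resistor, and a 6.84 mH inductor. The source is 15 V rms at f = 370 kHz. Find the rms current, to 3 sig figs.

ω = 2πf = 2.325e+06 rad/s
X_L = ωL = 15900 Ω
X_C = 1/(ωC) = 432 Ω
Parallel: admittances add. Y = 1/R + 1/(jωL) + jωC
Y = (0.00119 + j0.00225) S
|Y| = 0.00255 S → |Z| = 1/|Y| = 393 Ω, ∠Z = −∠Y = -62.2°
I = V/|Z| = 15/393 = 38.2 mA

38.2 mA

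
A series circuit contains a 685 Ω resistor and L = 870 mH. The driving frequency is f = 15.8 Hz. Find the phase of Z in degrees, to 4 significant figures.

ω = 2πf = 99.27 rad/s
X_L = ωL = 86.37 Ω
Z = 685.0 + j86.37 Ω
|Z| = √(685.0² + 86.37²) = 690.4 Ω
∠Z = arctan(86.37/685.0) = 7.186°

7.186°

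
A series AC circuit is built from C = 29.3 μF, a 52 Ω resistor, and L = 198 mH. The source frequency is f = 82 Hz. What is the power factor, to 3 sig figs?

0.824

ω = 2πf = 515.2 rad/s
X_L = ωL = 102 Ω
X_C = 1/(ωC) = 66.2 Ω
Net reactance X = X_L − X_C = 35.8 Ω
Z = 52.0 + j35.8 Ω
|Z| = √(52.0² + 35.8²) = 63.1 Ω
∠Z = arctan(35.8/52.0) = 34.5°
cos φ = cos(34.5°) = 0.824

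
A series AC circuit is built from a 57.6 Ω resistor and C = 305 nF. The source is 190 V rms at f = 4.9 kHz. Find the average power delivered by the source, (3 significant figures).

142 W

ω = 2πf = 30790 rad/s
X_C = 1/(ωC) = 106 Ω
Z = 57.6 − j106 Ω
|Z| = √(57.6² + 106²) = 121 Ω
∠Z = arctan(-106/57.6) = -61.6°
I = V/|Z| = 1.57 A
P = VI cos φ = 190 × 1.57 × cos(-61.6°) = 142 W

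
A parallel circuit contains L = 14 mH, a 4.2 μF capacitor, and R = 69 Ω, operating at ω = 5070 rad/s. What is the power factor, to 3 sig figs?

0.895

X_L = ωL = 71.0 Ω
X_C = 1/(ωC) = 47.0 Ω
Parallel: admittances add. Y = 1/R + 1/(jωL) + jωC
Y = (0.0145 + j0.00721) S
|Y| = 0.0162 S → |Z| = 1/|Y| = 61.8 Ω, ∠Z = −∠Y = -26.4°
cos φ = cos(-26.4°) = 0.895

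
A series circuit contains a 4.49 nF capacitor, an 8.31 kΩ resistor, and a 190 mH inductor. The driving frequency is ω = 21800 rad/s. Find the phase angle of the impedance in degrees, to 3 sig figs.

-36.2°

X_L = ωL = 4140 Ω
X_C = 1/(ωC) = 10200 Ω
Net reactance X = X_L − X_C = -6070 Ω
Z = 8310 − j6070 Ω
|Z| = √(8310² + 6070²) = 10300 Ω
∠Z = arctan(-6070/8310) = -36.2°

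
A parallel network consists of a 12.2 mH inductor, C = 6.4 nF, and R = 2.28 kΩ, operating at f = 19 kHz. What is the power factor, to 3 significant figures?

0.985

ω = 2πf = 119400 rad/s
X_L = ωL = 1460 Ω
X_C = 1/(ωC) = 1310 Ω
Parallel: admittances add. Y = 1/R + 1/(jωL) + jωC
Y = (0.000439 + j7.74e-05) S
|Y| = 0.000445 S → |Z| = 1/|Y| = 2250 Ω, ∠Z = −∠Y = -10.0°
cos φ = cos(-10.0°) = 0.985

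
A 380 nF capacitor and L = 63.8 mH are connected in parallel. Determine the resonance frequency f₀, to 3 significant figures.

ω₀ = 1/√(LC) = 1/√(0.0638 × 3.8e-07) = 6422 rad/s
f₀ = ω₀/(2π) = 1.02 kHz

1.02 kHz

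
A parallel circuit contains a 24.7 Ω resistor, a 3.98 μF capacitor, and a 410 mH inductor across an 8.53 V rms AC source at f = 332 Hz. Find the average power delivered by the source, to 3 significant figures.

2.95 W

ω = 2πf = 2086 rad/s
X_L = ωL = 855 Ω
X_C = 1/(ωC) = 120 Ω
Parallel: admittances add. Y = 1/R + 1/(jωL) + jωC
Y = (0.0405 + j0.00713) S
|Y| = 0.0411 S → |Z| = 1/|Y| = 24.3 Ω, ∠Z = −∠Y = -9.99°
I = V/|Z| = 351 mA
P = VI cos φ = 8.53 × 0.351 × cos(-9.99°) = 2.95 W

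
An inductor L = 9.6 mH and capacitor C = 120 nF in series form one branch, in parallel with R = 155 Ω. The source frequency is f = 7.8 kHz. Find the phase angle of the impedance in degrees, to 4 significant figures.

ω = 2πf = 49010 rad/s
X_L = ωL = 470.5 Ω
X_C = 1/(ωC) = 170.0 Ω
Branch 1: Z₁ = R = 155.0 Ω
Branch 2 (series LC): Z₂ = j(X_L − X_C) = j300.4 Ω
Parallel: Z = Z₁Z₂/(Z₁+Z₂), |Z| = 137.7 Ω, ∠Z = 27.29°

27.29°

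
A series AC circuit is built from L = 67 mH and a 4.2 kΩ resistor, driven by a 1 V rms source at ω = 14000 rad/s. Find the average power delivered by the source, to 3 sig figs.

227 μW

X_L = ωL = 938 Ω
Z = 4200 + j938 Ω
|Z| = √(4200² + 938²) = 4300 Ω
∠Z = arctan(938/4200) = 12.6°
I = V/|Z| = 232 μA
P = VI cos φ = 1 × 0.000232 × cos(12.6°) = 227 μW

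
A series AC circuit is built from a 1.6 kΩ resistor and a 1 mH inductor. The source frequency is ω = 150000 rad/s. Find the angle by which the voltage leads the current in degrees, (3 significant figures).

5.36°

X_L = ωL = 150 Ω
Z = 1600 + j150 Ω
|Z| = √(1600² + 150²) = 1610 Ω
∠Z = arctan(150/1600) = 5.36°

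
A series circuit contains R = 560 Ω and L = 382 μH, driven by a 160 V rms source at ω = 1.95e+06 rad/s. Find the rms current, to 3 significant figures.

172 mA

X_L = ωL = 745 Ω
Z = 560 + j745 Ω
|Z| = √(560² + 745²) = 932 Ω
I = V/|Z| = 160/932 = 172 mA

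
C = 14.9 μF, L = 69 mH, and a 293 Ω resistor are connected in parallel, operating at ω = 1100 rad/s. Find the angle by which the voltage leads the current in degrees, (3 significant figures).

-43.3°

X_L = ωL = 75.9 Ω
X_C = 1/(ωC) = 61.0 Ω
Parallel: admittances add. Y = 1/R + 1/(jωL) + jωC
Y = (0.00341 + j0.00321) S
|Y| = 0.00469 S → |Z| = 1/|Y| = 213 Ω, ∠Z = −∠Y = -43.3°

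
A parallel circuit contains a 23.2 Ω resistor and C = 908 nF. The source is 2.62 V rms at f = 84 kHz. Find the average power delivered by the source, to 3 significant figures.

ω = 2πf = 527800 rad/s
X_C = 1/(ωC) = 2.09 Ω
Parallel: admittances add. Y = 1/R + jωC
Y = (0.0431 + j0.479) S
|Y| = 0.481 S → |Z| = 1/|Y| = 2.08 Ω, ∠Z = −∠Y = -84.9°
I = V/|Z| = 1.26 A
P = VI cos φ = 2.62 × 1.26 × cos(-84.9°) = 296 mW

296 mW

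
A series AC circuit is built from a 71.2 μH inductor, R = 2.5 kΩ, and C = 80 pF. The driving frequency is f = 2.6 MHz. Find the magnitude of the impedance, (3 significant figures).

ω = 2πf = 1.634e+07 rad/s
X_L = ωL = 1160 Ω
X_C = 1/(ωC) = 765 Ω
Net reactance X = X_L − X_C = 398 Ω
Z = 2500 + j398 Ω
|Z| = √(2500² + 398²) = 2530 Ω

2530 Ω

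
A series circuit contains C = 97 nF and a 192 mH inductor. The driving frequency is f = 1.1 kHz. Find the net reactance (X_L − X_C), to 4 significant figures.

ω = 2πf = 6912 rad/s
X_L = ωL = 1327 Ω
X_C = 1/(ωC) = 1492 Ω
X = 1327 − 1492 = -164.6 Ω

-164.6 Ω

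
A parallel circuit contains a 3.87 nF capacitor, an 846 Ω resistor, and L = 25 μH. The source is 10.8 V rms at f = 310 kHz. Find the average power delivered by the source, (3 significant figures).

ω = 2πf = 1.948e+06 rad/s
X_L = ωL = 48.7 Ω
X_C = 1/(ωC) = 133 Ω
Parallel: admittances add. Y = 1/R + 1/(jωL) + jωC
Y = (0.00118 − j0.0130) S
|Y| = 0.0131 S → |Z| = 1/|Y| = 76.6 Ω, ∠Z = −∠Y = 84.8°
I = V/|Z| = 141 mA
P = VI cos φ = 10.8 × 0.141 × cos(84.8°) = 138 mW

138 mW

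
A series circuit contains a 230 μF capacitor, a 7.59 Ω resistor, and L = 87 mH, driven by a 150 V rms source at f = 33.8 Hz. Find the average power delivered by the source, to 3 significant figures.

ω = 2πf = 212.4 rad/s
X_L = ωL = 18.5 Ω
X_C = 1/(ωC) = 20.5 Ω
Net reactance X = X_L − X_C = -2.00 Ω
Z = 7.59 − j2.00 Ω
|Z| = √(7.59² + 2.00²) = 7.85 Ω
∠Z = arctan(-2.00/7.59) = -14.7°
I = V/|Z| = 19.1 A
P = VI cos φ = 150 × 19.1 × cos(-14.7°) = 2.77 kW

2.77 kW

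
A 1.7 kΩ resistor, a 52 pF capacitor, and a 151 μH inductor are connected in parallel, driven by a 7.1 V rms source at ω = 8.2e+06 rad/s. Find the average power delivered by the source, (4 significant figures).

29.65 mW

X_L = ωL = 1238 Ω
X_C = 1/(ωC) = 2345 Ω
Parallel: admittances add. Y = 1/R + 1/(jωL) + jωC
Y = (0.0005882 − j0.0003812) S
|Y| = 0.0007010 S → |Z| = 1/|Y| = 1427 Ω, ∠Z = −∠Y = 32.95°
I = V/|Z| = 4.977 mA
P = VI cos φ = 7.1 × 0.004977 × cos(32.95°) = 29.65 mW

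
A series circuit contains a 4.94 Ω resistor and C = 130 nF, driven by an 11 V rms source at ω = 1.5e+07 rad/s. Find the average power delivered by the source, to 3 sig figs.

24.2 W

X_C = 1/(ωC) = 0.513 Ω
Z = 4.94 − j0.513 Ω
|Z| = √(4.94² + 0.513²) = 4.97 Ω
∠Z = arctan(-0.513/4.94) = -5.93°
I = V/|Z| = 2.21 A
P = VI cos φ = 11 × 2.21 × cos(-5.93°) = 24.2 W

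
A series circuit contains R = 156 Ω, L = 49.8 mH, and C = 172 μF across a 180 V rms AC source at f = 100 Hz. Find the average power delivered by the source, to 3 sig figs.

204 W

ω = 2πf = 628.3 rad/s
X_L = ωL = 31.3 Ω
X_C = 1/(ωC) = 9.25 Ω
Net reactance X = X_L − X_C = 22.0 Ω
Z = 156 + j22.0 Ω
|Z| = √(156² + 22.0²) = 158 Ω
∠Z = arctan(22.0/156) = 8.04°
I = V/|Z| = 1.14 A
P = VI cos φ = 180 × 1.14 × cos(8.04°) = 204 W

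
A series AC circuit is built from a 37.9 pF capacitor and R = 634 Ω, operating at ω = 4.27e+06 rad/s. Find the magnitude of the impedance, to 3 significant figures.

X_C = 1/(ωC) = 6180 Ω
Z = 634 − j6180 Ω
|Z| = √(634² + 6180²) = 6210 Ω

6210 Ω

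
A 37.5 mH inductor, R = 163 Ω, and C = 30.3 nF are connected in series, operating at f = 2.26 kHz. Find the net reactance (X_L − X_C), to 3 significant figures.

ω = 2πf = 14200 rad/s
X_L = ωL = 532 Ω
X_C = 1/(ωC) = 2320 Ω
X = 532 − 2320 = -1790 Ω

-1790 Ω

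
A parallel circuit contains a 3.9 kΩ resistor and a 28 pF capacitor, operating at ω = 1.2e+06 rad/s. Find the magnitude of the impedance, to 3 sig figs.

X_C = 1/(ωC) = 29800 Ω
Parallel: admittances add. Y = 1/R + jωC
Y = (0.000256 + j3.36e-05) S
|Y| = 0.000259 S → |Z| = 1/|Y| = 3870 Ω, ∠Z = −∠Y = -7.47°

3870 Ω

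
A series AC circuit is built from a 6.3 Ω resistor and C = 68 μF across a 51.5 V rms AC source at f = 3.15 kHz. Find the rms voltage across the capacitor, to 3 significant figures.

ω = 2πf = 19790 rad/s
X_C = 1/(ωC) = 0.743 Ω
Z = 6.30 − j0.743 Ω
|Z| = √(6.30² + 0.743²) = 6.34 Ω
I = V/|Z| = 8.12 A
V_C = I·|Z_C| = 8.12 × 0.743 = 6.03 V

6.03 V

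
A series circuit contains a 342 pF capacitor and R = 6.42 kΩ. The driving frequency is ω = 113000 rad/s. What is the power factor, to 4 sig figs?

X_C = 1/(ωC) = 25880 Ω
Z = 6420 − j25880 Ω
|Z| = √(6420² + 25880²) = 26660 Ω
∠Z = arctan(-25880/6420) = -76.07°
cos φ = cos(-76.07°) = 0.2408

0.2408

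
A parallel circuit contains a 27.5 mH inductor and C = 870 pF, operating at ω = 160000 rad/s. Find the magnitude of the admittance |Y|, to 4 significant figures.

88.07 μS

X_L = ωL = 4400 Ω
X_C = 1/(ωC) = 7184 Ω
Parallel: admittances add. Y = 1/(jωL) + jωC
Y = (0 − j8.807e-05) S
|Y| = 8.807e-05 S → |Z| = 1/|Y| = 11350 Ω, ∠Z = −∠Y = 90.00°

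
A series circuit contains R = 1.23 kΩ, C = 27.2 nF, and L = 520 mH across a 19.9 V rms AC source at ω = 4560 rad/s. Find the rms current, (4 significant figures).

3.418 mA

X_L = ωL = 2371 Ω
X_C = 1/(ωC) = 8062 Ω
Net reactance X = X_L − X_C = -5691 Ω
Z = 1230 − j5691 Ω
|Z| = √(1230² + 5691²) = 5823 Ω
I = V/|Z| = 19.9/5823 = 3.418 mA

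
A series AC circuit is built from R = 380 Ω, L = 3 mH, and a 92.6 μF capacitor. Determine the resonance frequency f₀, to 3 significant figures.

302 Hz

ω₀ = 1/√(LC) = 1/√(0.003 × 9.26e-05) = 1897 rad/s
f₀ = ω₀/(2π) = 302 Hz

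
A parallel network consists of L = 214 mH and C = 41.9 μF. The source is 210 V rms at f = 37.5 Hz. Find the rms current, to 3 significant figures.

ω = 2πf = 235.6 rad/s
X_L = ωL = 50.4 Ω
X_C = 1/(ωC) = 101 Ω
Parallel: admittances add. Y = 1/(jωL) + jωC
Y = (0 − j0.00996) S
|Y| = 0.00996 S → |Z| = 1/|Y| = 100 Ω, ∠Z = −∠Y = 90.0°
I = V/|Z| = 210/100 = 2.09 A

2.09 A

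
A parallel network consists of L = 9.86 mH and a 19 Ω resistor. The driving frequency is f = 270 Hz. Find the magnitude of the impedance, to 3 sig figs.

ω = 2πf = 1696 rad/s
X_L = ωL = 16.7 Ω
Parallel: admittances add. Y = 1/R + 1/(jωL)
Y = (0.0526 − j0.0598) S
|Y| = 0.0796 S → |Z| = 1/|Y| = 12.6 Ω, ∠Z = −∠Y = 48.6°

12.6 Ω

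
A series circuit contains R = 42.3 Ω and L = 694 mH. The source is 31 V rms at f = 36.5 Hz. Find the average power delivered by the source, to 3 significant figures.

1.50 W

ω = 2πf = 229.3 rad/s
X_L = ωL = 159 Ω
Z = 42.3 + j159 Ω
|Z| = √(42.3² + 159²) = 165 Ω
∠Z = arctan(159/42.3) = 75.1°
I = V/|Z| = 188 mA
P = VI cos φ = 31 × 0.188 × cos(75.1°) = 1.50 W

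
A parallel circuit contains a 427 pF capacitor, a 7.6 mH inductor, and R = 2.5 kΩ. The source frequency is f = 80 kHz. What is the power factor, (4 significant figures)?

ω = 2πf = 502700 rad/s
X_L = ωL = 3820 Ω
X_C = 1/(ωC) = 4659 Ω
Parallel: admittances add. Y = 1/R + 1/(jωL) + jωC
Y = (0.0004000 − j4.713e-05) S
|Y| = 0.0004028 S → |Z| = 1/|Y| = 2483 Ω, ∠Z = −∠Y = 6.721°
cos φ = cos(6.721°) = 0.9931

0.9931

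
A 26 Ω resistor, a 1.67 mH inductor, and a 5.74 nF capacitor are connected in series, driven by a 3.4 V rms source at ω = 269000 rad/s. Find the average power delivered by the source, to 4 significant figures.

7.506 mW

X_L = ωL = 449.2 Ω
X_C = 1/(ωC) = 647.6 Ω
Net reactance X = X_L − X_C = -198.4 Ω
Z = 26.00 − j198.4 Ω
|Z| = √(26.00² + 198.4²) = 200.1 Ω
∠Z = arctan(-198.4/26.00) = -82.53°
I = V/|Z| = 16.99 mA
P = VI cos φ = 3.4 × 0.01699 × cos(-82.53°) = 7.506 mW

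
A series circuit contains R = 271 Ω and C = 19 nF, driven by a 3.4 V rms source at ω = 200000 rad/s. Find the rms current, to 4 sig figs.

X_C = 1/(ωC) = 263.2 Ω
Z = 271.0 − j263.2 Ω
|Z| = √(271.0² + 263.2²) = 377.7 Ω
I = V/|Z| = 3.4/377.7 = 9.001 mA

9.001 mA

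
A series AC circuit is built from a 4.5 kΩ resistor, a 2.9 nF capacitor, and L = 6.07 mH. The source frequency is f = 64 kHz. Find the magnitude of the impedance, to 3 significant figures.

ω = 2πf = 402100 rad/s
X_L = ωL = 2440 Ω
X_C = 1/(ωC) = 858 Ω
Net reactance X = X_L − X_C = 1580 Ω
Z = 4500 + j1580 Ω
|Z| = √(4500² + 1580²) = 4770 Ω

4770 Ω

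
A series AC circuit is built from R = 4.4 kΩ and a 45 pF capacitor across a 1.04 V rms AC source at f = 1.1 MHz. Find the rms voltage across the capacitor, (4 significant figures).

ω = 2πf = 6.912e+06 rad/s
X_C = 1/(ωC) = 3215 Ω
Z = 4400 − j3215 Ω
|Z| = √(4400² + 3215²) = 5450 Ω
I = V/|Z| = 190.8 μA
V_C = I·|Z_C| = 0.0001908 × 3215 = 0.6136 V

0.6136 V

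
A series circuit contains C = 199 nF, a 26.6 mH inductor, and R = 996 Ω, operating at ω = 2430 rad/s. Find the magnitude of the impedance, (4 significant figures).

X_L = ωL = 64.64 Ω
X_C = 1/(ωC) = 2068 Ω
Net reactance X = X_L − X_C = -2003 Ω
Z = 996.0 − j2003 Ω
|Z| = √(996.0² + 2003²) = 2237 Ω

2237 Ω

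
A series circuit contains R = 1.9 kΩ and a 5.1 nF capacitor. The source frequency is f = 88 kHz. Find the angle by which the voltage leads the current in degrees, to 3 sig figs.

-10.6°

ω = 2πf = 552900 rad/s
X_C = 1/(ωC) = 355 Ω
Z = 1900 − j355 Ω
|Z| = √(1900² + 355²) = 1930 Ω
∠Z = arctan(-355/1900) = -10.6°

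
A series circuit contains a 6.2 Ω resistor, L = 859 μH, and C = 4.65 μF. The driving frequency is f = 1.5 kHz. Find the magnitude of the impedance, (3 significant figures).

16.0 Ω

ω = 2πf = 9425 rad/s
X_L = ωL = 8.10 Ω
X_C = 1/(ωC) = 22.8 Ω
Net reactance X = X_L − X_C = -14.7 Ω
Z = 6.20 − j14.7 Ω
|Z| = √(6.20² + 14.7²) = 16.0 Ω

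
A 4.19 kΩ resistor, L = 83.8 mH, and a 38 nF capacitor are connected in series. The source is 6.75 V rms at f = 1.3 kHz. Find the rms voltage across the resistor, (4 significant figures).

5.774 V

ω = 2πf = 8168 rad/s
X_L = ωL = 684.5 Ω
X_C = 1/(ωC) = 3222 Ω
Net reactance X = X_L − X_C = -2537 Ω
Z = 4190 − j2537 Ω
|Z| = √(4190² + 2537²) = 4898 Ω
I = V/|Z| = 1.378 mA
V_R = I·|Z_R| = 0.001378 × 4190 = 5.774 V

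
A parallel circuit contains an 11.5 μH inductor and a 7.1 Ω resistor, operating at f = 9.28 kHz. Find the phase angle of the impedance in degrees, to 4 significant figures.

84.60°

ω = 2πf = 58310 rad/s
X_L = ωL = 0.6705 Ω
Parallel: admittances add. Y = 1/R + 1/(jωL)
Y = (0.1408 − j1.491) S
|Y| = 1.498 S → |Z| = 1/|Y| = 0.6676 Ω, ∠Z = −∠Y = 84.60°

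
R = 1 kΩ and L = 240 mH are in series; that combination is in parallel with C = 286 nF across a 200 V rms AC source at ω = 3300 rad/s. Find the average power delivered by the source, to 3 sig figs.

24.6 W

X_L = ωL = 792 Ω
X_C = 1/(ωC) = 1060 Ω
Branch 1 (R+jX_L): Z₁ = 1000 + j792 Ω, |Z₁| = 1280 Ω
Branch 2 (−jX_C): Z₂ = −j1060 Ω
Parallel: Z = Z₁Z₂/(Z₁+Z₂), |Z| = 1310 Ω, ∠Z = -36.6°
I = V/|Z| = 153 mA
P = VI cos φ = 200 × 0.153 × cos(-36.6°) = 24.6 W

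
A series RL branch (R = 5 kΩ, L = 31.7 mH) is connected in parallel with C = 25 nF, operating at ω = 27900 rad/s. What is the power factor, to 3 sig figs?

X_L = ωL = 884 Ω
X_C = 1/(ωC) = 1430 Ω
Branch 1 (R+jX_L): Z₁ = 5000 + j884 Ω, |Z₁| = 5080 Ω
Branch 2 (−jX_C): Z₂ = −j1430 Ω
Parallel: Z = Z₁Z₂/(Z₁+Z₂), |Z| = 1450 Ω, ∠Z = -73.7°
cos φ = cos(-73.7°) = 0.281

0.281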